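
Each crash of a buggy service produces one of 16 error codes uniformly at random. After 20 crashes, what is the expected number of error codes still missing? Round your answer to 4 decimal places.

For each error code, P(unseen after 20) = (15/16)^20 = 0.27506.
By linearity of expectation, E[unseen] = 16·(15/16)^20 = 4.40094.

4.4009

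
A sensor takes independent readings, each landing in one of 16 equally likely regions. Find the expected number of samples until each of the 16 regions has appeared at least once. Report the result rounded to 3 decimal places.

54.092

Split into phases: going from k distinct to k+1 distinct takes on average 16/(16-k) samples.
E[T] = 16/16 + 16/15 + 16/14 + ... + 16/2 + 16/1 = 16·H_{16}.
H_{16} = 3.3807, so E[T] = 54.0917.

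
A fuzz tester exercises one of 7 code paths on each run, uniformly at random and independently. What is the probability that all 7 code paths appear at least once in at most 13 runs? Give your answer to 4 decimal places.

By inclusion–exclusion over which code paths are missing,
P(all seen) = Σ_{j=0}^{7} (-1)^j C(7,j)((7-j)/7)^13
= 1.00000 - 0.94360 + 0.26458 - 0.02424 + 0.00058 - 0.00000 + 0.00000 - 0.00000
= 0.29731.

0.2973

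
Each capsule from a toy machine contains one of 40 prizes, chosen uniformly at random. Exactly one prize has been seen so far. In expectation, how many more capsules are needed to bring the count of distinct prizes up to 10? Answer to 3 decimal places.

The wait to go from k to k+1 distinct prizes is geometric with mean 40/(40-k).
Sum over k = 1,...,9: E = 40/39 + 40/38 + 40/37 + ... + 40/32 + 40/31 = 10.3422.

10.342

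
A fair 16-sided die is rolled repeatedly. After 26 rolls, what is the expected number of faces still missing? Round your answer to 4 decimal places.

2.9879

For each face, P(unseen after 26) = (15/16)^26 = 0.18675.
By linearity of expectation, E[unseen] = 16·(15/16)^26 = 2.98795.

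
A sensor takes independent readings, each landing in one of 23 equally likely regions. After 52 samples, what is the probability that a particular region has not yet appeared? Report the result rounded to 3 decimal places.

0.099

Each sample misses the fixed region with probability (23-1)/23 = 22/23, independently.
P(still missing after 52) = (22/23)^52 = 0.0991.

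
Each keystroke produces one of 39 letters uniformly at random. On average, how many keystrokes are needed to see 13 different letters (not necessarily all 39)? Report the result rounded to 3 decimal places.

15.566

Going from k to k+1 distinct takes a geometric number of keystrokes with mean 39/(39-k).
Sum over k = 0,...,12: E = 39/39 + 39/38 + 39/37 + ... + 39/28 + 39/27 = 15.5658.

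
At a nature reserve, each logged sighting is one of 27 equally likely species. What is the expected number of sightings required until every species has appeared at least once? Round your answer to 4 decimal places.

105.0693

The wait to go from k to k+1 distinct species is geometric with mean 27/(27-k).
E[T] = 27/27 + 27/26 + 27/25 + ... + 27/2 + 27/1 = 27·H_{27}.
H_{27} = 3.89146, so E[T] = 105.06933.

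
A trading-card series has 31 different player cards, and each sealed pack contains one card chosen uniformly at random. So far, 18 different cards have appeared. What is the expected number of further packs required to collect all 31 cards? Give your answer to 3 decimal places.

98.584

With k distinct cards already seen, the next new one takes an expected 31/(31-k) packs.
Sum over k = 18,...,30: E = 31/13 + 31/12 + 31/11 + ... + 31/2 + 31/1 = 98.5841.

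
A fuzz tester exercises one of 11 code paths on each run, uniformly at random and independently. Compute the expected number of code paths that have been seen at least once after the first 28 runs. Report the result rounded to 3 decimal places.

For each code path, P(seen in 28 runs) = 1 - (10/11)^28 = 0.9307.
By linearity of expectation, E[distinct seen] = 11·(1 - (10/11)^28) = 10.2372.

10.237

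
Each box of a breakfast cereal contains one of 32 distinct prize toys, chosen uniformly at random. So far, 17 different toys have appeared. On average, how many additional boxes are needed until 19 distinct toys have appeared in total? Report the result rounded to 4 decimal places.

With k distinct toys already seen, the next new one takes an expected 32/(32-k) boxes.
Sum over k = 17,...,18: E = 32/15 + 32/14 = 4.41905.

4.4190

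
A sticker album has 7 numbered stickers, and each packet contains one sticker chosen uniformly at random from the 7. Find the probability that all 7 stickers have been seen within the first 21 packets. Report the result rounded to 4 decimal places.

0.7427

By inclusion–exclusion over which stickers are missing,
P(all seen) = Σ_{j=0}^{7} (-1)^j C(7,j)((7-j)/7)^21
= 1.00000 - 0.27493 + 0.01793 - 0.00028 + 0.00000 - 0.00000 + 0.00000 - 0.00000
= 0.74273.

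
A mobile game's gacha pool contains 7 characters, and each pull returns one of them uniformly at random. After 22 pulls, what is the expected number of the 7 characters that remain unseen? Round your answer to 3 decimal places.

For each character, P(unseen after 22) = (6/7)^22 = 0.0337.
By linearity of expectation, E[unseen] = 7·(6/7)^22 = 0.2357.

0.236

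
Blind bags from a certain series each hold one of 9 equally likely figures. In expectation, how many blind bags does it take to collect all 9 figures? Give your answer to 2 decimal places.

25.46

After k distinct figures have appeared, the next blind bag gives a new one with probability (9-k)/9, so the expected wait for the (k+1)-th is 9/(9-k).
E[T] = 9/9 + 9/8 + 9/7 + ... + 9/2 + 9/1 = 9·H_{9}.
H_{9} = 2.829, so E[T] = 25.461.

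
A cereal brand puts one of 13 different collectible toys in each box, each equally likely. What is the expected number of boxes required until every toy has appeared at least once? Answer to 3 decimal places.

After k distinct toys have appeared, the next box gives a new one with probability (13-k)/13, so the expected wait for the (k+1)-th is 13/(13-k).
E[T] = 13/13 + 13/12 + 13/11 + ... + 13/2 + 13/1 = 13·H_{13}.
H_{13} = 3.1801, so E[T] = 41.3417.

41.342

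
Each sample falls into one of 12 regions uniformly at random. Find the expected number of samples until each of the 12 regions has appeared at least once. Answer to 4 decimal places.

37.2385

Split into phases: going from k distinct to k+1 distinct takes on average 12/(12-k) samples.
E[T] = 12/12 + 12/11 + 12/10 + ... + 12/2 + 12/1 = 12·H_{12}.
H_{12} = 3.10321, so E[T] = 37.23853.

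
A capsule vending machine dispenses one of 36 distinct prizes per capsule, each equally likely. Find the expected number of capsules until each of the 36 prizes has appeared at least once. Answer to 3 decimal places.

Split into phases: going from k distinct to k+1 distinct takes on average 36/(36-k) capsules.
E[T] = 36/36 + 36/35 + 36/34 + ... + 36/2 + 36/1 = 36·H_{36}.
H_{36} = 4.1746, so E[T] = 150.2841.

150.284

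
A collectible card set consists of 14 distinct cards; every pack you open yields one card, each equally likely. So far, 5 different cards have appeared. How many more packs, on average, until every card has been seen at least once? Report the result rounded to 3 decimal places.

39.606

From k distinct to k+1 distinct takes on average 14/(14-k) packs.
Sum over k = 5,...,13: E = 14/9 + 14/8 + 14/7 + ... + 14/2 + 14/1 = 39.6056.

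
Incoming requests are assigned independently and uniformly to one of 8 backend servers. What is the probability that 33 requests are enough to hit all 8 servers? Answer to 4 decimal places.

0.9045

By inclusion–exclusion over which servers are missing,
P(all seen) = Σ_{j=0}^{8} (-1)^j C(8,j)((8-j)/8)^33
= 1.00000 - 0.09758 + 0.00211 - 0.00001 + 0.00000 - 0.00000 + 0.00000 - 0.00000 + 0.00000
= 0.90452.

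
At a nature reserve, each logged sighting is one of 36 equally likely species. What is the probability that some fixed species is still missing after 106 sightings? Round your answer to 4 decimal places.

0.0505

Each sighting misses the fixed species with probability (36-1)/36 = 35/36, independently.
P(still missing after 106) = (35/36)^106 = 0.05048.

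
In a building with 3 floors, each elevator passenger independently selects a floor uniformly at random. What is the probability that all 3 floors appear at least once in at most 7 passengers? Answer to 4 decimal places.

By inclusion–exclusion over which floors are missing,
P(all seen) = Σ_{j=0}^{3} (-1)^j C(3,j)((3-j)/3)^7
= 1.00000 - 0.17558 + 0.00137 - 0.00000
= 0.82579.

0.8258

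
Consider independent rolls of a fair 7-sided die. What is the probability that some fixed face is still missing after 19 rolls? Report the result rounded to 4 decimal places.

On each roll the fixed face fails to appear with probability 6/7.
P(still missing after 19) = (6/7)^19 = 0.05346.

0.0535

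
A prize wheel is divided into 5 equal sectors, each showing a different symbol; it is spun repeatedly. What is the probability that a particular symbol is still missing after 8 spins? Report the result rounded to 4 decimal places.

0.1678

On each spin the fixed symbol fails to appear with probability 4/5.
P(still missing after 8) = (4/5)^8 = 0.16777.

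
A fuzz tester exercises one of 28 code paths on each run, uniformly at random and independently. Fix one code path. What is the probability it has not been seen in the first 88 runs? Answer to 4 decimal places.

0.0407

On each run the fixed code path fails to appear with probability 27/28.
P(still missing after 88) = (27/28)^88 = 0.04075.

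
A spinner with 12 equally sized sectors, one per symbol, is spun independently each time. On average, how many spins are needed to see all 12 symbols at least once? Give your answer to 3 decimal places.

37.239

Split into phases: going from k distinct to k+1 distinct takes on average 12/(12-k) spins.
E[T] = 12/12 + 12/11 + 12/10 + ... + 12/2 + 12/1 = 12·H_{12}.
H_{12} = 3.1032, so E[T] = 37.2385.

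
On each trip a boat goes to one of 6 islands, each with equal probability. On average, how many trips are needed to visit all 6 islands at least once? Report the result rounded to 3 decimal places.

14.700

Split into phases: going from k distinct to k+1 distinct takes on average 6/(6-k) trips.
E[T] = 6/6 + 6/5 + 6/4 + 6/3 + 6/2 + 6/1 = 6·H_{6}.
H_{6} = 2.4500, so E[T] = 14.7000.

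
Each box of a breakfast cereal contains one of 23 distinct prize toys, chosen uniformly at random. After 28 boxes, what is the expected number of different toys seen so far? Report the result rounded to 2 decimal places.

16.38

For each toy, P(seen in 28 boxes) = 1 - (22/23)^28 = 0.712.
By linearity of expectation, E[distinct seen] = 23·(1 - (22/23)^28) = 16.375.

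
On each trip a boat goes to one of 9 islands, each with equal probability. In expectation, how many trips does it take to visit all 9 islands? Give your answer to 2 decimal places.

After k distinct islands have appeared, the next trip gives a new one with probability (9-k)/9, so the expected wait for the (k+1)-th is 9/(9-k).
E[T] = 9/9 + 9/8 + 9/7 + ... + 9/2 + 9/1 = 9·H_{9}.
H_{9} = 2.829, so E[T] = 25.461.

25.46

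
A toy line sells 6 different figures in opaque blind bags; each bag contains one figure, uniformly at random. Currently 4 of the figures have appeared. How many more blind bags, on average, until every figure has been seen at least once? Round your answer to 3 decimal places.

The wait to go from k to k+1 distinct figures is geometric with mean 6/(6-k).
Sum over k = 4,...,5: E = 6/2 + 6/1 = 9.0000.

9.000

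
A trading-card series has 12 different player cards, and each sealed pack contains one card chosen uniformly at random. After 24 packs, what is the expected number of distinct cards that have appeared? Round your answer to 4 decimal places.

10.5132

For each card, P(seen in 24 packs) = 1 - (11/12)^24 = 0.87610.
By linearity of expectation, E[distinct seen] = 12·(1 - (11/12)^24) = 10.51319.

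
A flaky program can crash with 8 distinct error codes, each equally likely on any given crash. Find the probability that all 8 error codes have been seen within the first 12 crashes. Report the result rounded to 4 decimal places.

Let A_i be the event that error code i is missing after 12 crashes. By inclusion–exclusion on the A_i,
P(all seen) = Σ_{j=0}^{8} (-1)^j C(8,j)((8-j)/8)^12
= 1.00000 - 1.61134 + 0.88694 - 0.19895 + 0.01709 - 0.00043 + 0.00000 - 0.00000 + 0.00000
= 0.09331.

0.0933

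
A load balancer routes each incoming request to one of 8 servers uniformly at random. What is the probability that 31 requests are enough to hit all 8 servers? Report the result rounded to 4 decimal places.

0.8763

Let A_i be the event that server i is missing after 31 requests. By inclusion–exclusion on the A_i,
P(all seen) = Σ_{j=0}^{8} (-1)^j C(8,j)((8-j)/8)^31
= 1.00000 - 0.12745 + 0.00375 - 0.00003 + 0.00000 - 0.00000 + 0.00000 - 0.00000 + 0.00000
= 0.87627.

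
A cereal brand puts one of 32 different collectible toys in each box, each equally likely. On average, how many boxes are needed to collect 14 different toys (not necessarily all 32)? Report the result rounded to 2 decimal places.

Going from k to k+1 distinct takes a geometric number of boxes with mean 32/(32-k).
Sum over k = 0,...,13: E = 32/32 + 32/31 + 32/30 + ... + 32/20 + 32/19 = 18.028.

18.03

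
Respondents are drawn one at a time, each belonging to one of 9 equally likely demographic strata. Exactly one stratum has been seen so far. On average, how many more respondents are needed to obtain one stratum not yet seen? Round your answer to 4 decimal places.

The number of respondents until the next new stratum is geometric with success probability 8/9, so its mean is 9/8.
E = 9/8 = 1.12500.

1.1250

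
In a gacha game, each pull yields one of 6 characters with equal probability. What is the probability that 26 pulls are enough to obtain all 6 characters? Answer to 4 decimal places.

By inclusion–exclusion over which characters are missing,
P(all seen) = Σ_{j=0}^{6} (-1)^j C(6,j)((6-j)/6)^26
= 1.00000 - 0.05241 + 0.00040 - 0.00000 + 0.00000 - 0.00000 + 0.00000
= 0.94798.

0.9480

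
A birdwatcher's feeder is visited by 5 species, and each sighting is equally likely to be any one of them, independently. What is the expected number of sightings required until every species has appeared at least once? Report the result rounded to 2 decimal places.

The wait to go from k to k+1 distinct species is geometric with mean 5/(5-k).
E[T] = 5/5 + 5/4 + 5/3 + 5/2 + 5/1 = 5·H_{5}.
H_{5} = 2.283, so E[T] = 11.417.

11.42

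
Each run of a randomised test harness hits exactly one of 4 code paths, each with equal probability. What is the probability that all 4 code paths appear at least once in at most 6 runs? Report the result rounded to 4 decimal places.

0.3809

Let A_i be the event that code path i is missing after 6 runs. By inclusion–exclusion on the A_i,
P(all seen) = Σ_{j=0}^{4} (-1)^j C(4,j)((4-j)/4)^6
= 1.00000 - 0.71191 + 0.09375 - 0.00098 + 0.00000
= 0.38086.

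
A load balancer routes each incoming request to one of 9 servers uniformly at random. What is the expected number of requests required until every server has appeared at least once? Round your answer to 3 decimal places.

25.461

Split into phases: going from k distinct to k+1 distinct takes on average 9/(9-k) requests.
E[T] = 9/9 + 9/8 + 9/7 + ... + 9/2 + 9/1 = 9·H_{9}.
H_{9} = 2.8290, so E[T] = 25.4607.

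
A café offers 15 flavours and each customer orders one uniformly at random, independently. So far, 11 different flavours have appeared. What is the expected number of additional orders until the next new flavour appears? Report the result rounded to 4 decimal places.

The number of orders until the next new flavour is geometric with success probability 4/15, so its mean is 15/4.
E = 15/4 = 3.75000.

3.7500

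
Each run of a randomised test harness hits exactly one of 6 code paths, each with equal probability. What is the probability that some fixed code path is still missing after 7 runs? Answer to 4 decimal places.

0.2791

Each run misses the fixed code path with probability (6-1)/6 = 5/6, independently.
P(still missing after 7) = (5/6)^7 = 0.27908.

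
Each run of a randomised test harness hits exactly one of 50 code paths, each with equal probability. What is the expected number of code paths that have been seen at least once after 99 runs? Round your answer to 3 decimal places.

43.234

For each code path, P(seen in 99 runs) = 1 - (49/50)^99 = 0.8647.
By linearity of expectation, E[distinct seen] = 50·(1 - (49/50)^99) = 43.2337.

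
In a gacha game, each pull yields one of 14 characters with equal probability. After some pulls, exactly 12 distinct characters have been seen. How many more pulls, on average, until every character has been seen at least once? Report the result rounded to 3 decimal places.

21.000

The wait to go from k to k+1 distinct characters is geometric with mean 14/(14-k).
Sum over k = 12,...,13: E = 14/2 + 14/1 = 21.0000.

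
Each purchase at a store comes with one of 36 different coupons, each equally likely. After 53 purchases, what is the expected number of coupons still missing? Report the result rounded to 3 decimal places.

8.089

For each coupon, P(unseen after 53) = (35/36)^53 = 0.2247.
By linearity of expectation, E[unseen] = 36·(35/36)^53 = 8.0887.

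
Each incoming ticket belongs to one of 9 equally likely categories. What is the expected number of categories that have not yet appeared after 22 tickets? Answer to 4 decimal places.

0.6744

For each category, P(unseen after 22) = (8/9)^22 = 0.07493.
By linearity of expectation, E[unseen] = 9·(8/9)^22 = 0.67435.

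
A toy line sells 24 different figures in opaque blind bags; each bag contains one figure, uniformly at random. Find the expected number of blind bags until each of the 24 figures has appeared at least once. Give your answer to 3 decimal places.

90.623

Split into phases: going from k distinct to k+1 distinct takes on average 24/(24-k) blind bags.
E[T] = 24/24 + 24/23 + 24/22 + ... + 24/2 + 24/1 = 24·H_{24}.
H_{24} = 3.7760, so E[T] = 90.6230.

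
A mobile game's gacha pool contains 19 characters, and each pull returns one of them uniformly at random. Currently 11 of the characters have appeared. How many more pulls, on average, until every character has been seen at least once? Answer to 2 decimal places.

With k distinct characters already seen, the next new one takes an expected 19/(19-k) pulls.
Sum over k = 11,...,18: E = 19/8 + 19/7 + 19/6 + ... + 19/2 + 19/1 = 51.639.

51.64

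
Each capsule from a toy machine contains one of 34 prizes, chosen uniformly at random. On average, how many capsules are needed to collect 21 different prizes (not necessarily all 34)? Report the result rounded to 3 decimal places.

31.895

With k distinct prizes already seen, the next new one arrives after an expected 34/(34-k) capsules.
Sum over k = 0,...,20: E = 34/34 + 34/33 + 34/32 + ... + 34/15 + 34/14 = 31.8946.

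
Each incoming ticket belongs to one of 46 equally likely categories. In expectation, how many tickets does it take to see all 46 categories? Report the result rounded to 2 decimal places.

After k distinct categories have appeared, the next ticket gives a new one with probability (46-k)/46, so the expected wait for the (k+1)-th is 46/(46-k).
E[T] = 46/46 + 46/45 + 46/44 + ... + 46/2 + 46/1 = 46·H_{46}.
H_{46} = 4.417, so E[T] = 203.168.

203.17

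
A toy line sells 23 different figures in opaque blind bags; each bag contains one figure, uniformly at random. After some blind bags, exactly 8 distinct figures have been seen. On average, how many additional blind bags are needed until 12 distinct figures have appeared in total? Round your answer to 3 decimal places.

The wait to go from k to k+1 distinct figures is geometric with mean 23/(23-k).
Sum over k = 8,...,11: E = 23/15 + 23/14 + 23/13 + 23/12 = 6.8621.

6.862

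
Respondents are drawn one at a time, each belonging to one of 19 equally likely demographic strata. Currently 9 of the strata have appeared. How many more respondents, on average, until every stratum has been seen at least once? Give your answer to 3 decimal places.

55.650

With k distinct strata already seen, the next new one takes an expected 19/(19-k) respondents.
Sum over k = 9,...,18: E = 19/10 + 19/9 + 19/8 + ... + 19/2 + 19/1 = 55.6504.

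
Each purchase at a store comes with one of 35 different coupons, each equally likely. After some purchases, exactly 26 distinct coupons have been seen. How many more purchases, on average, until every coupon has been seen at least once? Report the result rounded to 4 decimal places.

From k distinct to k+1 distinct takes on average 35/(35-k) purchases.
Sum over k = 26,...,34: E = 35/9 + 35/8 + 35/7 + ... + 35/2 + 35/1 = 99.01389.

99.0139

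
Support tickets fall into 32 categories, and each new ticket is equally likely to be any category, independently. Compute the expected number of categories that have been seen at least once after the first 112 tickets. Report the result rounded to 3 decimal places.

31.086

For each category, P(seen in 112 tickets) = 1 - (31/32)^112 = 0.9714.
By linearity of expectation, E[distinct seen] = 32·(1 - (31/32)^112) = 31.0862.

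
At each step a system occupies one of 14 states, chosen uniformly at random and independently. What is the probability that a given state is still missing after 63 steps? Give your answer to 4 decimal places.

0.0094

Each step misses the fixed state with probability (14-1)/14 = 13/14, independently.
P(still missing after 63) = (13/14)^63 = 0.00938.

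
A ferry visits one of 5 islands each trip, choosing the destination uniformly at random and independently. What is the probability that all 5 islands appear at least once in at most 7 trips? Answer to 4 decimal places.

Let A_i be the event that island i is missing after 7 trips. By inclusion–exclusion on the A_i,
P(all seen) = Σ_{j=0}^{5} (-1)^j C(5,j)((5-j)/5)^7
= 1.00000 - 1.04858 + 0.27994 - 0.01638 + 0.00006 - 0.00000
= 0.21504.

0.2150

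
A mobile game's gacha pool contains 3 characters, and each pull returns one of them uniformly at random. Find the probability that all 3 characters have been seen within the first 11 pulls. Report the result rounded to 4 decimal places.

Let A_i be the event that character i is missing after 11 pulls. By inclusion–exclusion on the A_i,
P(all seen) = Σ_{j=0}^{3} (-1)^j C(3,j)((3-j)/3)^11
= 1.00000 - 0.03468 + 0.00002 - 0.00000
= 0.96533.

0.9653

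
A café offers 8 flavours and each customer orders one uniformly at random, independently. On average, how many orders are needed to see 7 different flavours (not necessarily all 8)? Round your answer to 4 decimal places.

13.7429

With k distinct flavours already seen, the next new one arrives after an expected 8/(8-k) orders.
Sum over k = 0,...,6: E = 8/8 + 8/7 + 8/6 + ... + 8/3 + 8/2 = 13.74286.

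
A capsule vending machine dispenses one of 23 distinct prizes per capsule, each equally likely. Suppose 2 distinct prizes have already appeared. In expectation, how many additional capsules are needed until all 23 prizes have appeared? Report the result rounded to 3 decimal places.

From k distinct to k+1 distinct takes on average 23/(23-k) capsules.
Sum over k = 2,...,22: E = 23/21 + 23/20 + 23/19 + ... + 23/2 + 23/1 = 83.8433.

83.843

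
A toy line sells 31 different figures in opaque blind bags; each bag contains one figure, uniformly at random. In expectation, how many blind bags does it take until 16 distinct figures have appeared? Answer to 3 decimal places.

21.980

With k distinct figures already seen, the next new one arrives after an expected 31/(31-k) blind bags.
Sum over k = 0,...,15: E = 31/31 + 31/30 + 31/29 + ... + 31/17 + 31/16 = 21.9795.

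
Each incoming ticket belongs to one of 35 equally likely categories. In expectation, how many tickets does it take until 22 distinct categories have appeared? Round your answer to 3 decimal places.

33.833

With k distinct categories already seen, the next new one arrives after an expected 35/(35-k) tickets.
Sum over k = 0,...,21: E = 35/35 + 35/34 + 35/33 + ... + 35/15 + 35/14 = 33.8327.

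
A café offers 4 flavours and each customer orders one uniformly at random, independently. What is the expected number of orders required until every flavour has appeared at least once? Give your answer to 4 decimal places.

Split into phases: going from k distinct to k+1 distinct takes on average 4/(4-k) orders.
E[T] = 4/4 + 4/3 + 4/2 + 4/1 = 4·H_{4}.
H_{4} = 2.08333, so E[T] = 8.33333.

8.3333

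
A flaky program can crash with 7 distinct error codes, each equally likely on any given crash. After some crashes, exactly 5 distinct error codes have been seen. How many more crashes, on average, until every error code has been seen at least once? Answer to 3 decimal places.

10.500

From k distinct to k+1 distinct takes on average 7/(7-k) crashes.
Sum over k = 5,...,6: E = 7/2 + 7/1 = 10.5000.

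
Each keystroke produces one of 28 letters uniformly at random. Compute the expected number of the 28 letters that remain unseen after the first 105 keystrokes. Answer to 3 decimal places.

For each letter, P(unseen after 105) = (27/28)^105 = 0.0220.
By linearity of expectation, E[unseen] = 28·(27/28)^105 = 0.6148.

0.615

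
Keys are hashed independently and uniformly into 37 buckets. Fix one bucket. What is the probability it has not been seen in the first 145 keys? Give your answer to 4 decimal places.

0.0188

Each key misses the fixed bucket with probability (37-1)/37 = 36/37, independently.
P(still missing after 145) = (36/37)^145 = 0.01882.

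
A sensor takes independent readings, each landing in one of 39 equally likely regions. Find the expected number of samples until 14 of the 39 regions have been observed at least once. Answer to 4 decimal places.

17.0658

With k distinct regions already seen, the next new one arrives after an expected 39/(39-k) samples.
Sum over k = 0,...,13: E = 39/39 + 39/38 + 39/37 + ... + 39/27 + 39/26 = 17.06581.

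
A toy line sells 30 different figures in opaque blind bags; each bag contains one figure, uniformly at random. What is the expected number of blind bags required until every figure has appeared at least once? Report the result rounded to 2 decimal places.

119.85

Split into phases: going from k distinct to k+1 distinct takes on average 30/(30-k) blind bags.
E[T] = 30/30 + 30/29 + 30/28 + ... + 30/2 + 30/1 = 30·H_{30}.
H_{30} = 3.995, so E[T] = 119.850.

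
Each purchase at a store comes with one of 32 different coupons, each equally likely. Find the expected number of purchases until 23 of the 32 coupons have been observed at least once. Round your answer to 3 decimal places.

With k distinct coupons already seen, the next new one arrives after an expected 32/(32-k) purchases.
Sum over k = 0,...,22: E = 32/32 + 32/31 + 32/30 + ... + 32/11 + 32/10 = 39.3449.

39.345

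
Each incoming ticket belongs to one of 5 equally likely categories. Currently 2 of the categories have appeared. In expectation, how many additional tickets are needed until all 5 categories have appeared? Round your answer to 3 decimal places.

From k distinct to k+1 distinct takes on average 5/(5-k) tickets.
Sum over k = 2,...,4: E = 5/3 + 5/2 + 5/1 = 9.1667.

9.167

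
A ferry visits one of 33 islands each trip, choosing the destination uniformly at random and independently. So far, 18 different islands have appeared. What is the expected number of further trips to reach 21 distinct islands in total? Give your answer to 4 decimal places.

With k distinct islands already seen, the next new one takes an expected 33/(33-k) trips.
Sum over k = 18,...,20: E = 33/15 + 33/14 + 33/13 = 7.09560.

7.0956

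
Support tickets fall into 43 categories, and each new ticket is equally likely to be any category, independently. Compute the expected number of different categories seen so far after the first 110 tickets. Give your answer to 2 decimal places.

For each category, P(seen in 110 tickets) = 1 - (42/43)^110 = 0.925.
By linearity of expectation, E[distinct seen] = 43·(1 - (42/43)^110) = 39.769.

39.77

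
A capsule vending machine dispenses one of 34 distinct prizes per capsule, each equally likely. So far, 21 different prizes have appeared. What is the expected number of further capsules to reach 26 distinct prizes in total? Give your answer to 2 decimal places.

15.72

The wait to go from k to k+1 distinct prizes is geometric with mean 34/(34-k).
Sum over k = 21,...,25: E = 34/13 + 34/12 + 34/11 + 34/10 + 34/9 = 15.717.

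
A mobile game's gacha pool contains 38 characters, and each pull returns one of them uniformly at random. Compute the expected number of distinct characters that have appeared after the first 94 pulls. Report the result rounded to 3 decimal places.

34.902

For each character, P(seen in 94 pulls) = 1 - (37/38)^94 = 0.9185.
By linearity of expectation, E[distinct seen] = 38·(1 - (37/38)^94) = 34.9020.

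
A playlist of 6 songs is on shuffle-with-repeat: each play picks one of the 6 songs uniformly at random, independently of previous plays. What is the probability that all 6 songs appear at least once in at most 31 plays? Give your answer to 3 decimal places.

By inclusion–exclusion over which songs are missing,
P(all seen) = Σ_{j=0}^{6} (-1)^j C(6,j)((6-j)/6)^31
= 1.0000 - 0.0211 + 0.0001 - 0.0000 + 0.0000 - 0.0000 + 0.0000
= 0.9790.

0.979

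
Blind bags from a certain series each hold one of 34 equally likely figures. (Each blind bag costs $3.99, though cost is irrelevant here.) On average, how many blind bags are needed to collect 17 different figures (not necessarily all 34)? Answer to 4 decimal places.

23.0744

With k distinct figures already seen, the next new one arrives after an expected 34/(34-k) blind bags.
Sum over k = 0,...,16: E = 34/34 + 34/33 + 34/32 + ... + 34/19 + 34/18 = 23.07435.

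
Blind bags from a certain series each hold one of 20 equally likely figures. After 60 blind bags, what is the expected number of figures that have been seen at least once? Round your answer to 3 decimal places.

19.079

For each figure, P(seen in 60 blind bags) = 1 - (19/20)^60 = 0.9539.
By linearity of expectation, E[distinct seen] = 20·(1 - (19/20)^60) = 19.0786.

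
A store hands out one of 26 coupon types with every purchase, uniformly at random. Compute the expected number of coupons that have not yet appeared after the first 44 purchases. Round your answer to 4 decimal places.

4.6292

For each coupon, P(unseen after 44) = (25/26)^44 = 0.17805.
By linearity of expectation, E[unseen] = 26·(25/26)^44 = 4.62921.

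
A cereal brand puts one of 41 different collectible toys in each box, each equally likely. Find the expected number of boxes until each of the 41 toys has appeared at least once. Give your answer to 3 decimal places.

176.420

Split into phases: going from k distinct to k+1 distinct takes on average 41/(41-k) boxes.
E[T] = 41/41 + 41/40 + 41/39 + ... + 41/2 + 41/1 = 41·H_{41}.
H_{41} = 4.3029, so E[T] = 176.4203.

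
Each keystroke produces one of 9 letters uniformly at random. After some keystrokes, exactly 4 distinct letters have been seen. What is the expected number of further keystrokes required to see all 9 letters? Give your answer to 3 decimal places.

20.550

From k distinct to k+1 distinct takes on average 9/(9-k) keystrokes.
Sum over k = 4,...,8: E = 9/5 + 9/4 + 9/3 + 9/2 + 9/1 = 20.5500.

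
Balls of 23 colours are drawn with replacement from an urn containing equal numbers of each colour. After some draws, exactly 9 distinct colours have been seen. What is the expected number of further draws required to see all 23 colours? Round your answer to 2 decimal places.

From k distinct to k+1 distinct takes on average 23/(23-k) draws.
Sum over k = 9,...,22: E = 23/14 + 23/13 + 23/12 + ... + 23/2 + 23/1 = 74.786.

74.79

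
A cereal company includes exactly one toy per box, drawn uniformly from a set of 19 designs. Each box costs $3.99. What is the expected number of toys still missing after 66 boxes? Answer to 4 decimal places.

For each toy, P(unseen after 66) = (18/19)^66 = 0.02820.
By linearity of expectation, E[unseen] = 19·(18/19)^66 = 0.53580.

0.5358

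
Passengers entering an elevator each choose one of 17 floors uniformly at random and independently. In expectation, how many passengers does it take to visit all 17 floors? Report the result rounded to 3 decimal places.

58.472

The wait to go from k to k+1 distinct floors is geometric with mean 17/(17-k).
E[T] = 17/17 + 17/16 + 17/15 + ... + 17/2 + 17/1 = 17·H_{17}.
H_{17} = 3.4396, so E[T] = 58.4724.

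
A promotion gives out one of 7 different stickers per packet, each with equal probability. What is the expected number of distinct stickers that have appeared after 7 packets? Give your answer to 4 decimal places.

For each sticker, P(seen in 7 packets) = 1 - (6/7)^7 = 0.66008.
By linearity of expectation, E[distinct seen] = 7·(1 - (6/7)^7) = 4.62058.

4.6206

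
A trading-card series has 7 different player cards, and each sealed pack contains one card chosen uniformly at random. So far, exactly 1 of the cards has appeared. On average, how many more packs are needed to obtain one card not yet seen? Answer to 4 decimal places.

Each pack yields a new card with probability (7-1)/7 = 6/7, so the wait is geometric with mean 7/6.
E = 7/6 = 1.16667.

1.1667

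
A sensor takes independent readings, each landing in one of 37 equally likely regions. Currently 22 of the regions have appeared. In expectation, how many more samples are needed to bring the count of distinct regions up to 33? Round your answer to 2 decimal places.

From k distinct to k+1 distinct takes on average 37/(37-k) samples.
Sum over k = 22,...,32: E = 37/15 + 37/14 + 37/13 + ... + 37/6 + 37/5 = 45.691.

45.69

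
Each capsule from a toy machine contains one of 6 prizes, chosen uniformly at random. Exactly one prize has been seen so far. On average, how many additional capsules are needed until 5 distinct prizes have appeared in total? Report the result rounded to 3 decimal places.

From k distinct to k+1 distinct takes on average 6/(6-k) capsules.
Sum over k = 1,...,4: E = 6/5 + 6/4 + 6/3 + 6/2 = 7.7000.

7.700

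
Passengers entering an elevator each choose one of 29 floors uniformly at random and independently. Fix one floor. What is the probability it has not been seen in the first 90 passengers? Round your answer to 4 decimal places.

On each passenger the fixed floor fails to appear with probability 28/29.
P(still missing after 90) = (28/29)^90 = 0.04250.

0.0425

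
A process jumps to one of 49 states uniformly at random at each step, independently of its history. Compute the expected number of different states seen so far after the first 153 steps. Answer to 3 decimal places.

For each state, P(seen in 153 steps) = 1 - (48/49)^153 = 0.9574.
By linearity of expectation, E[distinct seen] = 49·(1 - (48/49)^153) = 46.9102.

46.910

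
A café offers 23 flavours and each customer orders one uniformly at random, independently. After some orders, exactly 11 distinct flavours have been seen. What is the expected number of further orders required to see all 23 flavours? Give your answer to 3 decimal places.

71.374

With k distinct flavours already seen, the next new one takes an expected 23/(23-k) orders.
Sum over k = 11,...,22: E = 23/12 + 23/11 + 23/10 + ... + 23/2 + 23/1 = 71.3738.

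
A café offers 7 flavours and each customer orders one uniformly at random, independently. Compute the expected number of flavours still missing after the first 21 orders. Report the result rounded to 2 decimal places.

0.27

For each flavour, P(unseen after 21) = (6/7)^21 = 0.039.
By linearity of expectation, E[unseen] = 7·(6/7)^21 = 0.275.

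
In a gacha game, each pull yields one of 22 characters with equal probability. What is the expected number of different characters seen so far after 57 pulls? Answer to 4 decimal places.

20.4482

For each character, P(seen in 57 pulls) = 1 - (21/22)^57 = 0.92946.
By linearity of expectation, E[distinct seen] = 22·(1 - (21/22)^57) = 20.44822.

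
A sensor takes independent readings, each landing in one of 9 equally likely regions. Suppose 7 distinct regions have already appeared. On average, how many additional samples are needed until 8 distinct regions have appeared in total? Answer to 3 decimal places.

The wait to go from k to k+1 distinct regions is geometric with mean 9/(9-k).
Only the k = 7 term is needed: E = 9/2 = 4.5000.

4.500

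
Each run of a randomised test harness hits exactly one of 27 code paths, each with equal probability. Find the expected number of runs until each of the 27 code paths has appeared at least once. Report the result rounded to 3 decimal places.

105.069

After k distinct code paths have appeared, the next run gives a new one with probability (27-k)/27, so the expected wait for the (k+1)-th is 27/(27-k).
E[T] = 27/27 + 27/26 + 27/25 + ... + 27/2 + 27/1 = 27·H_{27}.
H_{27} = 3.8915, so E[T] = 105.0693.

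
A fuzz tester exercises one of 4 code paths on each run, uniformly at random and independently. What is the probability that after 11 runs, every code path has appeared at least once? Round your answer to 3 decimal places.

0.834

By inclusion–exclusion over which code paths are missing,
P(all seen) = Σ_{j=0}^{4} (-1)^j C(4,j)((4-j)/4)^11
= 1.0000 - 0.1689 + 0.0029 - 0.0000 + 0.0000
= 0.8340.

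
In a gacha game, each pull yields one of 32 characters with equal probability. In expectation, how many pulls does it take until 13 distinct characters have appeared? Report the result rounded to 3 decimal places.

16.344

Going from k to k+1 distinct takes a geometric number of pulls with mean 32/(32-k).
Sum over k = 0,...,12: E = 32/32 + 32/31 + 32/30 + ... + 32/21 + 32/20 = 16.3442.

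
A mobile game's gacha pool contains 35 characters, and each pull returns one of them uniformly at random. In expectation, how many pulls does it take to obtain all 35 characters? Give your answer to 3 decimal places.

145.137

The wait to go from k to k+1 distinct characters is geometric with mean 35/(35-k).
E[T] = 35/35 + 35/34 + 35/33 + ... + 35/2 + 35/1 = 35·H_{35}.
H_{35} = 4.1468, so E[T] = 145.1373.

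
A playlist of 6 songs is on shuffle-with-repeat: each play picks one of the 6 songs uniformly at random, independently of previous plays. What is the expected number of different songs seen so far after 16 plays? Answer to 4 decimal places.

5.6755

For each song, P(seen in 16 plays) = 1 - (5/6)^16 = 0.94591.
By linearity of expectation, E[distinct seen] = 6·(1 - (5/6)^16) = 5.67547.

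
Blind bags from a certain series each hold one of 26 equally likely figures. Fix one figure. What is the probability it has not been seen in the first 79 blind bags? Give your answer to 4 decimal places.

Each blind bag misses the fixed figure with probability (26-1)/26 = 25/26, independently.
P(still missing after 79) = (25/26)^79 = 0.04512.

0.0451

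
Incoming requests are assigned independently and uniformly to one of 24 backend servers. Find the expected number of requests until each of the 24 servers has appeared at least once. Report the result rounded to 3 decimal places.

After k distinct servers have appeared, the next request gives a new one with probability (24-k)/24, so the expected wait for the (k+1)-th is 24/(24-k).
E[T] = 24/24 + 24/23 + 24/22 + ... + 24/2 + 24/1 = 24·H_{24}.
H_{24} = 3.7760, so E[T] = 90.6230.

90.623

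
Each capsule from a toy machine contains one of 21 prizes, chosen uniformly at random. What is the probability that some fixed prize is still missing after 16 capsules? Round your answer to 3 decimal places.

0.458

Each capsule misses the fixed prize with probability (21-1)/21 = 20/21, independently.
P(still missing after 16) = (20/21)^16 = 0.4581.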